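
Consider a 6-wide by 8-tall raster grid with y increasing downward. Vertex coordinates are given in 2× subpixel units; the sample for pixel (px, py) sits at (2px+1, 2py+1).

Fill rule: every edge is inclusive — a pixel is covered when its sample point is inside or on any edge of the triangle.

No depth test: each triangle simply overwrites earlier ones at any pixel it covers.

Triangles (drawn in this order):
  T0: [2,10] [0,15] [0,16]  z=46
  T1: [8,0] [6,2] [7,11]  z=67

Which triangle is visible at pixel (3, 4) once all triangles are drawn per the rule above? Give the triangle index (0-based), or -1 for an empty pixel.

T0:
  2·area = 2  (B↔C swapped to make it positive)
  edge (2, 10)→(0, 16): d=(-2,6) inclusive
  edge (0, 16)→(0, 15): d=(0,-1) inclusive
  edge (0, 15)→(2, 10): d=(2,-5) inclusive
    (2,0)@(5, 1): e=[0,5,-3] → ·  [on edge]
    (1,3)@(3, 7): e=[0,3,-1] → ·  [on edge]
    (0,6)@(1, 13): e=[0,1,1] → #  [on edge]
    (1,6)@(3, 13): e=[-12,3,11] → ·
    (0,7)@(1, 15): e=[-4,1,5] → ·
  covered (1 px):
    · · · · · ·
    · · · · · ·
    · · · · · ·
    · · · · · ·
    · · · · · ·
    · · · · · ·
    # · · · · ·
    · · · · · ·
T1:
  2·area = 20  (B↔C swapped to make it positive)
  edge (8, 0)→(7, 11): d=(-1,11) inclusive
  edge (7, 11)→(6, 2): d=(-1,-9) inclusive
  edge (6, 2)→(8, 0): d=(2,-2) inclusive
    (3,0)@(7, 1): e=[10,10,0] → #  [on edge]
    (4,0)@(9, 1): e=[-12,28,4] → ·
    (2,1)@(5, 3): e=[30,-10,0] → ·  [on edge]
    (3,1)@(7, 3): e=[8,8,4] → #
    (4,1)@(9, 3): e=[-14,26,8] → ·
    (1,2)@(3, 5): e=[50,-30,0] → ·  [on edge]
    (3,2)@(7, 5): e=[6,6,8] → #
    (4,2)@(9, 5): e=[-16,24,12] → ·
    (0,3)@(1, 7): e=[70,-50,0] → ·  [on edge]
    (3,3)@(7, 7): e=[4,4,12] → #
    (4,3)@(9, 7): e=[-18,22,16] → ·
    (3,4)@(7, 9): e=[2,2,16] → #
    (3,5)@(7, 11): e=[0,0,20] → #  [on edge]
  covered (6 px):
    · · · # · ·
    · · · # · ·
    · · · # · ·
    · · · # · ·
    · · · # · ·
    · · · # · ·
    · · · · · ·
    · · · · · ·

Z-buffer (winner per pixel, '.' = empty):
  . . . 1 . .
  . . . 1 . .
  . . . 1 . .
  . . . 1 . .
  . . . 1 . .
  . . . 1 . .
  0 . . . . .
  . . . . . .

Answer: 1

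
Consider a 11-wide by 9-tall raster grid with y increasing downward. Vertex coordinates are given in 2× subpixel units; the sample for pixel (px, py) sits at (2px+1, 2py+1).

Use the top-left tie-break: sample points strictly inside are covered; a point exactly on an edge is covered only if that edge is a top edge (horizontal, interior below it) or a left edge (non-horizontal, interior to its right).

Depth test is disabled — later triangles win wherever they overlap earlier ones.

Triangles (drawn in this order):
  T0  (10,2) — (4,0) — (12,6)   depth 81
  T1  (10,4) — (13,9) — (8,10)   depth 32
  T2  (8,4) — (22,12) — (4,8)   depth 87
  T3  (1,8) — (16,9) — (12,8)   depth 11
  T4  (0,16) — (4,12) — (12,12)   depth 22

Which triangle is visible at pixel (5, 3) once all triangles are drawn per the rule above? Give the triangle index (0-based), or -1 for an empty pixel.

T0:
  2·area = 20  (B↔C swapped to make it positive)
  edge (10, 2)→(12, 6): d=(2,4) right/bottom  bias=-1
  edge (12, 6)→(4, 0): d=(-8,-6) top-left  bias=+0
  edge (4, 0)→(10, 2): d=(6,2) right/bottom  bias=-1
    (3,0)@(7, 1): e=[10,10,0] → ·  [on edge]
    (4,1)@(9, 3): e=[6,6,8] → #
    (5,1)@(11, 3): e=[-2,18,4] → ·
    (6,1)@(13, 3): e=[-10,30,0] → ·  [on edge]
    (4,2)@(9, 5): e=[10,-10,20] → ·
    (5,2)@(11, 5): e=[2,2,16] → #
    (6,2)@(13, 5): e=[-6,14,12] → ·
    (9,2)@(19, 5): e=[-30,50,0] → ·  [on edge]
    (5,3)@(11, 7): e=[6,-14,28] → ·
  covered (2 px):
    · · · · · · · · · · ·
    · · · · # · · · · · ·
    · · · · · # · · · · ·
    · · · · · · · · · · ·
    · · · · · · · · · · ·
    · · · · · · · · · · ·
    · · · · · · · · · · ·
    · · · · · · · · · · ·
    · · · · · · · · · · ·
T1:
  2·area = 28
  edge (10, 4)→(13, 9): d=(3,5) right/bottom  bias=-1
  edge (13, 9)→(8, 10): d=(-5,1) right/bottom  bias=-1
  edge (8, 10)→(10, 4): d=(2,-6) top-left  bias=+0
    (5,0)@(11, 1): e=[-14,42,0] → ·  [on edge]
    (4,3)@(9, 7): e=[14,14,0] → #  [on edge]
    (5,3)@(11, 7): e=[4,12,12] → #
    (6,3)@(13, 7): e=[-6,10,24] → ·
    (4,4)@(9, 9): e=[20,4,4] → #
    (6,4)@(13, 9): e=[0,0,28] → ·  [on edge]
    (1,5)@(3, 11): e=[56,0,-28] → ·  [on edge]
    (4,5)@(9, 11): e=[26,-6,8] → ·
    (5,5)@(11, 11): e=[16,-8,20] → ·
    (3,6)@(7, 13): e=[42,-14,0] → ·  [on edge]
  covered (4 px):
    · · · · · · · · · · ·
    · · · · · · · · · · ·
    · · · · · · · · · · ·
    · · · · # # · · · · ·
    · · · · # # · · · · ·
    · · · · · · · · · · ·
    · · · · · · · · · · ·
    · · · · · · · · · · ·
    · · · · · · · · · · ·
T2:
  2·area = 88
  edge (8, 4)→(22, 12): d=(14,8) right/bottom  bias=-1
  edge (22, 12)→(4, 8): d=(-18,-4) top-left  bias=+0
  edge (4, 8)→(8, 4): d=(4,-4) top-left  bias=+0
    (5,0)@(11, 1): e=[-66,154,0] → ·  [on edge]
    (4,1)@(9, 3): e=[-22,110,0] → ·  [on edge]
    (3,2)@(7, 5): e=[22,66,0] → #  [on edge]
    (4,2)@(9, 5): e=[6,74,8] → #
    (5,2)@(11, 5): e=[-10,82,16] → ·
    (2,3)@(5, 7): e=[66,22,0] → #  [on edge]
    (5,3)@(11, 7): e=[18,46,24] → #
    (6,3)@(13, 7): e=[2,54,32] → #
    (7,3)@(15, 7): e=[-14,62,40] → ·
    (1,4)@(3, 9): e=[110,-22,0] → ·  [on edge]
    (2,4)@(5, 9): e=[94,-14,8] → ·
    (3,4)@(7, 9): e=[78,-6,16] → ·
    (0,5)@(1, 11): e=[154,-66,0] → ·  [on edge]
  covered (12 px):
    · · · · · · · · · · ·
    · · · · · · · · · · ·
    · · · # # · · · · · ·
    · · # # # # # · · · ·
    · · · · # # # # · · ·
    · · · · · · · · · # ·
    · · · · · · · · · · ·
    · · · · · · · · · · ·
    · · · · · · · · · · ·
T3:
  2·area = 11  (B↔C swapped to make it positive)
  edge (1, 8)→(12, 8): d=(11,0) top-left  bias=+0
  edge (12, 8)→(16, 9): d=(4,1) right/bottom  bias=-1
  edge (16, 9)→(1, 8): d=(-15,-1) top-left  bias=+0
  covered (0 px):
    · · · · · · · · · · ·
    · · · · · · · · · · ·
    · · · · · · · · · · ·
    · · · · · · · · · · ·
    · · · · · · · · · · ·
    · · · · · · · · · · ·
    · · · · · · · · · · ·
    · · · · · · · · · · ·
    · · · · · · · · · · ·
T4:
  2·area = 32
  edge (0, 16)→(4, 12): d=(4,-4) top-left  bias=+0
  edge (4, 12)→(12, 12): d=(8,0) top-left  bias=+0
  edge (12, 12)→(0, 16): d=(-12,4) right/bottom  bias=-1
    (7,0)@(15, 1): e=[0,-88,120] → ·  [on edge]
    (6,1)@(13, 3): e=[0,-72,104] → ·  [on edge]
    (5,2)@(11, 5): e=[0,-56,88] → ·  [on edge]
    (4,3)@(9, 7): e=[0,-40,72] → ·  [on edge]
    (3,4)@(7, 9): e=[0,-24,56] → ·  [on edge]
    (10,4)@(21, 9): e=[56,-24,0] → ·  [on edge]
    (2,5)@(5, 11): e=[0,-8,40] → ·  [on edge]
    (7,5)@(15, 11): e=[40,-8,0] → ·  [on edge]
    (1,6)@(3, 13): e=[0,8,24] → #  [on edge]
    (2,6)@(5, 13): e=[8,8,16] → #
    (3,6)@(7, 13): e=[16,8,8] → #
    (4,6)@(9, 13): e=[24,8,0] → ·  [on edge]
    (0,7)@(1, 15): e=[0,24,8] → #  [on edge]
    (1,7)@(3, 15): e=[8,24,0] → ·  [on edge]
  covered (4 px):
    · · · · · · · · · · ·
    · · · · · · · · · · ·
    · · · · · · · · · · ·
    · · · · · · · · · · ·
    · · · · · · · · · · ·
    · · · · · · · · · · ·
    · # # # · · · · · · ·
    # · · · · · · · · · ·
    · · · · · · · · · · ·

Z-buffer (winner per pixel, '.' = empty):
  . . . . . . . . . . .
  . . . . 0 . . . . . .
  . . . 2 2 0 . . . . .
  . . 2 2 2 2 2 . . . .
  . . . . 2 2 2 2 . . .
  . . . . . . . . . 2 .
  . 4 4 4 . . . . . . .
  4 . . . . . . . . . .
  . . . . . . . . . . .

Result: 2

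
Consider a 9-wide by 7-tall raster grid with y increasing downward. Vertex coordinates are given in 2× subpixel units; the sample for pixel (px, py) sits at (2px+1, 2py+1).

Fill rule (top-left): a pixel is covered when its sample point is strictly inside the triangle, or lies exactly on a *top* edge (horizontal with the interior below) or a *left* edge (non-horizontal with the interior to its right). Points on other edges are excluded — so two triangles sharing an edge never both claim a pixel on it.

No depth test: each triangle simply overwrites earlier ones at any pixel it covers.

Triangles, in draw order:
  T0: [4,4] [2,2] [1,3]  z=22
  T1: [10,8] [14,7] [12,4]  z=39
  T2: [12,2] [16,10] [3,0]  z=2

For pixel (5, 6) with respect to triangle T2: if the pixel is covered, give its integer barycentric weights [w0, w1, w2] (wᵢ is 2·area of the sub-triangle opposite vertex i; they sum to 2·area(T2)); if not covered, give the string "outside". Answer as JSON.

T0:
  2·area = 4  (B↔C swapped to make it positive)
  edge (4, 4)→(1, 3): d=(-3,-1) top-left  bias=+0
  edge (1, 3)→(2, 2): d=(1,-1) top-left  bias=+0
  edge (2, 2)→(4, 4): d=(2,2) right/bottom  bias=-1
    (0,0)@(1, 1): e=[6,-2,0] → ·  [on edge]
    (1,0)@(3, 1): e=[8,0,-4] → ·  [on edge]
    (0,1)@(1, 3): e=[0,0,4] → █  [on edge]
    (1,1)@(3, 3): e=[2,2,0] → ·  [on edge]
    (0,2)@(1, 5): e=[-6,2,8] → ·
    (2,2)@(5, 5): e=[-2,6,0] → ·  [on edge]
    (3,2)@(7, 5): e=[0,8,-4] → ·  [on edge]
    (3,3)@(7, 7): e=[-6,10,0] → ·  [on edge]
    (6,3)@(13, 7): e=[0,16,-12] → ·  [on edge]
    (4,4)@(9, 9): e=[-10,14,0] → ·  [on edge]
    (5,5)@(11, 11): e=[-14,18,0] → ·  [on edge]
    (6,6)@(13, 13): e=[-18,22,0] → ·  [on edge]
  covered (1 px):
    · · · · · · · · ·
    █ · · · · · · · ·
    · · · · · · · · ·
    · · · · · · · · ·
    · · · · · · · · ·
    · · · · · · · · ·
    · · · · · · · · ·
T1:
  2·area = 14  (B↔C swapped to make it positive)
  edge (10, 8)→(12, 4): d=(2,-4) top-left  bias=+0
  edge (12, 4)→(14, 7): d=(2,3) right/bottom  bias=-1
  edge (14, 7)→(10, 8): d=(-4,1) right/bottom  bias=-1
    (5,3)@(11, 7): e=[2,9,3] → █
    (6,3)@(13, 7): e=[10,3,1] → █
    (7,3)@(15, 7): e=[18,-3,-1] → ·
    (5,4)@(11, 9): e=[6,13,-5] → ·
    (6,4)@(13, 9): e=[14,7,-7] → ·
  covered (2 px):
    · · · · · · · · ·
    · · · · · · · · ·
    · · · · · · · · ·
    · · · · · █ █ · ·
    · · · · · · · · ·
    · · · · · · · · ·
    · · · · · · · · ·
T2:
  2·area = 64
  edge (12, 2)→(16, 10): d=(4,8) right/bottom  bias=-1
  edge (16, 10)→(3, 0): d=(-13,-10) top-left  bias=+0
  edge (3, 0)→(12, 2): d=(9,2) right/bottom  bias=-1
    (2,0)@(5, 1): e=[52,7,5] → █
    (3,0)@(7, 1): e=[36,27,1] → █
    (4,0)@(9, 1): e=[20,47,-3] → ·
    (2,1)@(5, 3): e=[60,-19,23] → ·
    (3,1)@(7, 3): e=[44,1,19] → █
    (4,1)@(9, 3): e=[28,21,15] → █
    (5,1)@(11, 3): e=[12,41,11] → █
    (6,1)@(13, 3): e=[-4,61,7] → ·
    (3,2)@(7, 5): e=[52,-25,37] → ·
    (4,2)@(9, 5): e=[36,-5,33] → ·
    (5,2)@(11, 5): e=[20,15,29] → █
    (6,2)@(13, 5): e=[4,35,25] → █
  covered (9 px):
    · · █ █ · · · · ·
    · · · █ █ █ · · ·
    · · · · · █ █ · ·
    · · · · · · █ · ·
    · · · · · · · █ ·
    · · · · · · · · ·
    · · · · · · · · ·

Answer: "outside"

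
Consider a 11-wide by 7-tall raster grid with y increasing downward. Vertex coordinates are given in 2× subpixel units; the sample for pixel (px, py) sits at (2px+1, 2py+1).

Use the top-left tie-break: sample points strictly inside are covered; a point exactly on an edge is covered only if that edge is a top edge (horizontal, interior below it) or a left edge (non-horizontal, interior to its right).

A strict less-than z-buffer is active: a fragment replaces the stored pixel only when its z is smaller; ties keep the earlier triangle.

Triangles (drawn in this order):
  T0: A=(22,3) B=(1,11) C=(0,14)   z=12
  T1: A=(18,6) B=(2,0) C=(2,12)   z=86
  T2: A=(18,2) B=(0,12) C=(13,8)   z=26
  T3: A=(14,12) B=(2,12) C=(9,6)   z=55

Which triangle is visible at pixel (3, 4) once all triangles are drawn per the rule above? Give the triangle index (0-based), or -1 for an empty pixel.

T0:
  2·area = 55  (B↔C swapped to make it positive)
  edge (22, 3)→(0, 14): d=(-22,11) right/bottom  bias=-1
  edge (0, 14)→(1, 11): d=(1,-3) top-left  bias=+0
  edge (1, 11)→(22, 3): d=(21,-8) top-left  bias=+0
    (1,2)@(3, 5): e=[165,0,-110] → ·  [on edge]
    (8,2)@(17, 5): e=[11,42,2] → █
    (9,2)@(19, 5): e=[-11,48,18] → ·
    (6,3)@(13, 7): e=[11,32,12] → █
    (7,3)@(15, 7): e=[-11,38,28] → ·
    (8,3)@(17, 7): e=[-33,44,44] → ·
    (3,4)@(7, 9): e=[33,16,6] → █
    (4,4)@(9, 9): e=[11,22,22] → █
    (5,4)@(11, 9): e=[-11,28,38] → ·
    (6,4)@(13, 9): e=[-33,34,54] → ·
    (0,5)@(1, 11): e=[55,0,0] → █  [on edge]
    (1,5)@(3, 11): e=[33,6,16] → █
  covered (8 px):
    · · · · · · · · · · ·
    · · · · · · · · · · ·
    · · · · · · · · █ · ·
    · · · · · · █ · · · ·
    · · · █ █ · · · · · ·
    █ █ █ · · · · · · · ·
    █ · · · · · · · · · ·
T1:
  2·area = 192  (B↔C swapped to make it positive)
  edge (18, 6)→(2, 12): d=(-16,6) right/bottom  bias=-1
  edge (2, 12)→(2, 0): d=(0,-12) top-left  bias=+0
  edge (2, 0)→(18, 6): d=(16,6) right/bottom  bias=-1
    (1,0)@(3, 1): e=[170,12,10] → █
    (2,0)@(5, 1): e=[158,36,-2] → ·
    (1,1)@(3, 3): e=[138,12,42] → █
    (2,1)@(5, 3): e=[126,36,30] → █
    (3,1)@(7, 3): e=[114,60,18] → █
    (4,1)@(9, 3): e=[102,84,6] → █
    (5,1)@(11, 3): e=[90,108,-6] → ·
    (1,2)@(3, 5): e=[106,12,74] → █
    (5,2)@(11, 5): e=[58,108,26] → █
    (6,2)@(13, 5): e=[46,132,14] → █
    (7,2)@(15, 5): e=[34,156,2] → █
    (8,2)@(17, 5): e=[22,180,-10] → ·
  covered (24 px):
    · █ · · · · · · · · ·
    · █ █ █ █ · · · · · ·
    · █ █ █ █ █ █ █ · · ·
    · █ █ █ █ █ █ █ · · ·
    · █ █ █ █ · · · · · ·
    · █ · · · · · · · · ·
    · · · · · · · · · · ·
T2:
  2·area = 58  (B↔C swapped to make it positive)
  edge (18, 2)→(13, 8): d=(-5,6) right/bottom  bias=-1
  edge (13, 8)→(0, 12): d=(-13,4) right/bottom  bias=-1
  edge (0, 12)→(18, 2): d=(18,-10) top-left  bias=+0
    (8,1)@(17, 3): e=[1,49,8] → █
    (9,1)@(19, 3): e=[-11,41,28] → ·
    (6,2)@(13, 5): e=[15,39,4] → █
    (7,2)@(15, 5): e=[3,31,24] → █
    (8,2)@(17, 5): e=[-9,23,44] → ·
    (4,3)@(9, 7): e=[29,29,0] → █  [on edge]
    (5,3)@(11, 7): e=[17,21,20] → █
    (7,3)@(15, 7): e=[-7,5,60] → ·
    (3,4)@(7, 9): e=[31,11,16] → █
    (5,4)@(11, 9): e=[7,-5,56] → ·
    (6,4)@(13, 9): e=[-5,-13,76] → ·
    (1,5)@(3, 11): e=[45,1,12] → █
  covered (9 px):
    · · · · · · · · · · ·
    · · · · · · · · █ · ·
    · · · · · · █ █ · · ·
    · · · · █ █ █ · · · ·
    · · · █ █ · · · · · ·
    · █ · · · · · · · · ·
    · · · · · · · · · · ·
T3:
  2·area = 72
  edge (14, 12)→(2, 12): d=(-12,0) right/bottom  bias=-1
  edge (2, 12)→(9, 6): d=(7,-6) top-left  bias=+0
  edge (9, 6)→(14, 12): d=(5,6) right/bottom  bias=-1
    (4,3)@(9, 7): e=[60,7,5] → █
    (5,3)@(11, 7): e=[60,19,-7] → ·
    (3,4)@(7, 9): e=[36,9,27] → █
    (5,4)@(11, 9): e=[36,33,3] → █
    (6,4)@(13, 9): e=[36,45,-9] → ·
    (2,5)@(5, 11): e=[12,11,49] → █
    (6,5)@(13, 11): e=[12,59,1] → █
    (7,5)@(15, 11): e=[12,71,-11] → ·
    (2,6)@(5, 13): e=[-12,25,59] → ·
    (3,6)@(7, 13): e=[-12,37,47] → ·
    (4,6)@(9, 13): e=[-12,49,35] → ·
    (5,6)@(11, 13): e=[-12,61,23] → ·
  covered (9 px):
    · · · · · · · · · · ·
    · · · · · · · · · · ·
    · · · · · · · · · · ·
    · · · · █ · · · · · ·
    · · · █ █ █ · · · · ·
    · · █ █ █ █ █ · · · ·
    · · · · · · · · · · ·

Z-buffer (winner per pixel, '.' = empty):
  . 1 . . . . . . . . .
  . 1 1 1 1 . . . 2 . .
  . 1 1 1 1 1 2 2 0 . .
  . 1 1 1 2 2 0 1 . . .
  . 1 1 0 0 3 . . . . .
  0 0 0 3 3 3 3 . . . .
  0 . . . . . . . . . .

Final: 0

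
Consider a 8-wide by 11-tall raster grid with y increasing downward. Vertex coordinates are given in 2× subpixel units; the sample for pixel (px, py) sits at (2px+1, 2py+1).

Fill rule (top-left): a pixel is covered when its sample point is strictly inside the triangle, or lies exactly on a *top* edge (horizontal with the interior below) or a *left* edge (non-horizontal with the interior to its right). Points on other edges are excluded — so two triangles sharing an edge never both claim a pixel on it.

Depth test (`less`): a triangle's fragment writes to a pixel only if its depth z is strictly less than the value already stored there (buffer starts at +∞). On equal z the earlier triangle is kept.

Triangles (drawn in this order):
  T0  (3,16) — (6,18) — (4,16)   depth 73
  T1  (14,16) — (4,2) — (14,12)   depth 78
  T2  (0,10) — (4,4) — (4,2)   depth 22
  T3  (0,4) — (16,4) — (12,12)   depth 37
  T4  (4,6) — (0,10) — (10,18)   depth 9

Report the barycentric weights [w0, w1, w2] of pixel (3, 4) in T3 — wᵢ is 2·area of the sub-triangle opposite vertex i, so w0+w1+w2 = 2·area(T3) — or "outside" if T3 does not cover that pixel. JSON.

T0:
  2·area = 2  (B↔C swapped to make it positive)
  edge (3, 16)→(4, 16): d=(1,0) top-left  bias=+0
  edge (4, 16)→(6, 18): d=(2,2) right/bottom  bias=-1
  edge (6, 18)→(3, 16): d=(-3,-2) top-left  bias=+0
    (0,6)@(1, 13): e=[-3,0,5] → ·  [on edge]
    (1,7)@(3, 15): e=[-1,0,3] → ·  [on edge]
    (2,8)@(5, 17): e=[1,0,1] → ·  [on edge]
    (3,9)@(7, 19): e=[3,0,-1] → ·  [on edge]
    (4,10)@(9, 21): e=[5,0,-3] → ·  [on edge]
  covered (0 px):
    · · · · · · · ·
    · · · · · · · ·
    · · · · · · · ·
    · · · · · · · ·
    · · · · · · · ·
    · · · · · · · ·
    · · · · · · · ·
    · · · · · · · ·
    · · · · · · · ·
    · · · · · · · ·
    · · · · · · · ·
T1:
  2·area = 40
  edge (14, 16)→(4, 2): d=(-10,-14) top-left  bias=+0
  edge (4, 2)→(14, 12): d=(10,10) right/bottom  bias=-1
  edge (14, 12)→(14, 16): d=(0,4) right/bottom  bias=-1
    (1,0)@(3, 1): e=[-4,0,44] → ·  [on edge]
    (2,1)@(5, 3): e=[4,0,36] → ·  [on edge]
    (3,2)@(7, 5): e=[12,0,28] → ·  [on edge]
    (4,3)@(9, 7): e=[20,0,20] → ·  [on edge]
    (4,4)@(9, 9): e=[0,20,20] → █  [on edge]
    (5,4)@(11, 9): e=[28,0,12] → ·  [on edge]
    (4,5)@(9, 11): e=[-20,40,20] → ·
    (5,5)@(11, 11): e=[8,20,12] → █
    (6,5)@(13, 11): e=[36,0,4] → ·  [on edge]
    (5,6)@(11, 13): e=[-12,40,12] → ·
    (6,6)@(13, 13): e=[16,20,4] → █
    (7,6)@(15, 13): e=[44,0,-4] → ·  [on edge]
  covered (3 px):
    · · · · · · · ·
    · · · · · · · ·
    · · · · · · · ·
    · · · · · · · ·
    · · · · █ · · ·
    · · · · · █ · ·
    · · · · · · █ ·
    · · · · · · · ·
    · · · · · · · ·
    · · · · · · · ·
    · · · · · · · ·
T2:
  2·area = 8  (B↔C swapped to make it positive)
  edge (0, 10)→(4, 2): d=(4,-8) top-left  bias=+0
  edge (4, 2)→(4, 4): d=(0,2) right/bottom  bias=-1
  edge (4, 4)→(0, 10): d=(-4,6) right/bottom  bias=-1
    (1,2)@(3, 5): e=[4,2,2] → █
    (2,2)@(5, 5): e=[20,-2,-10] → ·
    (1,3)@(3, 7): e=[12,2,-6] → ·
  covered (1 px):
    · · · · · · · ·
    · · · · · · · ·
    · █ · · · · · ·
    · · · · · · · ·
    · · · · · · · ·
    · · · · · · · ·
    · · · · · · · ·
    · · · · · · · ·
    · · · · · · · ·
    · · · · · · · ·
    · · · · · · · ·
T3:
  2·area = 128
  edge (0, 4)→(16, 4): d=(16,0) top-left  bias=+0
  edge (16, 4)→(12, 12): d=(-4,8) right/bottom  bias=-1
  edge (12, 12)→(0, 4): d=(-12,-8) top-left  bias=+0
    (1,2)@(3, 5): e=[16,100,12] → █
    (2,2)@(5, 5): e=[16,84,28] → █
    (3,2)@(7, 5): e=[16,68,44] → █
    (4,2)@(9, 5): e=[16,52,60] → █
    (5,2)@(11, 5): e=[16,36,76] → █
    (6,2)@(13, 5): e=[16,20,92] → █
    (7,2)@(15, 5): e=[16,4,108] → █
    (1,3)@(3, 7): e=[48,92,-12] → ·
    (2,3)@(5, 7): e=[48,76,4] → █
    (7,3)@(15, 7): e=[48,-4,84] → ·
    (2,4)@(5, 9): e=[80,68,-20] → ·
    (3,4)@(7, 9): e=[80,52,-4] → ·
  covered (16 px):
    · · · · · · · ·
    · · · · · · · ·
    · █ █ █ █ █ █ █
    · · █ █ █ █ █ ·
    · · · · █ █ █ ·
    · · · · · █ · ·
    · · · · · · · ·
    · · · · · · · ·
    · · · · · · · ·
    · · · · · · · ·
    · · · · · · · ·
T4:
  2·area = 72  (B↔C swapped to make it positive)
  edge (4, 6)→(10, 18): d=(6,12) right/bottom  bias=-1
  edge (10, 18)→(0, 10): d=(-10,-8) top-left  bias=+0
  edge (0, 10)→(4, 6): d=(4,-4) top-left  bias=+0
    (4,0)@(9, 1): e=[-90,162,0] → ·  [on edge]
    (3,1)@(7, 3): e=[-54,126,0] → ·  [on edge]
    (2,2)@(5, 5): e=[-18,90,0] → ·  [on edge]
    (1,3)@(3, 7): e=[18,54,0] → █  [on edge]
    (2,3)@(5, 7): e=[-6,70,8] → ·
    (0,4)@(1, 9): e=[54,18,0] → █  [on edge]
    (2,4)@(5, 9): e=[6,50,16] → █
    (3,4)@(7, 9): e=[-18,66,24] → ·
    (0,5)@(1, 11): e=[66,-2,8] → ·
    (1,5)@(3, 11): e=[42,14,16] → █
    (3,5)@(7, 11): e=[-6,46,32] → ·
    (1,6)@(3, 13): e=[54,-6,24] → ·
  covered (10 px):
    · · · · · · · ·
    · · · · · · · ·
    · · · · · · · ·
    · █ · · · · · ·
    █ █ █ · · · · ·
    · █ █ · · · · ·
    · · █ █ · · · ·
    · · · █ · · · ·
    · · · · █ · · ·
    · · · · · · · ·
    · · · · · · · ·

Result: "outside"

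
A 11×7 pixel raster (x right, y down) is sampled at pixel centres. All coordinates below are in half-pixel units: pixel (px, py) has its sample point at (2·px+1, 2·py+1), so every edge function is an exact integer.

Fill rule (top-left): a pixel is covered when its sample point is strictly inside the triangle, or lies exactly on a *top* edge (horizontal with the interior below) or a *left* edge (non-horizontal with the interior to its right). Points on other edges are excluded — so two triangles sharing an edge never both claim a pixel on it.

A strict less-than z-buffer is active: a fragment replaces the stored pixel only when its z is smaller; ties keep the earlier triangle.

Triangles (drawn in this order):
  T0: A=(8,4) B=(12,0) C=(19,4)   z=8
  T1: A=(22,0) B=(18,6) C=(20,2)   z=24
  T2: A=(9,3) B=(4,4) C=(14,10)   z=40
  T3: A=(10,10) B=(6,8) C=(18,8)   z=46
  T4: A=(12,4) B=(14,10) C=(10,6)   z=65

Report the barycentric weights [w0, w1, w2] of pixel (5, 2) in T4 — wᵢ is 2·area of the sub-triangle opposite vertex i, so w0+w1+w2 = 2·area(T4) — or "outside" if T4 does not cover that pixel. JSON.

T0:
  2·area = 44
  edge (8, 4)→(12, 0): d=(4,-4) top-left  bias=+0
  edge (12, 0)→(19, 4): d=(7,4) right/bottom  bias=-1
  edge (19, 4)→(8, 4): d=(-11,0) right/bottom  bias=-1
    (5,0)@(11, 1): e=[0,11,33] → █  [on edge]
    (6,0)@(13, 1): e=[8,3,33] → █
    (7,0)@(15, 1): e=[16,-5,33] → ·
    (4,1)@(9, 3): e=[0,33,11] → █  [on edge]
    (7,1)@(15, 3): e=[24,9,11] → █
    (8,1)@(17, 3): e=[32,1,11] → █
    (9,1)@(19, 3): e=[40,-7,11] → ·
    (3,2)@(7, 5): e=[0,55,-11] → ·  [on edge]
    (4,2)@(9, 5): e=[8,47,-11] → ·
    (5,2)@(11, 5): e=[16,39,-11] → ·
    (6,2)@(13, 5): e=[24,31,-11] → ·
    (7,2)@(15, 5): e=[32,23,-11] → ·
    (2,3)@(5, 7): e=[0,77,-33] → ·  [on edge]
    (1,4)@(3, 9): e=[0,99,-55] → ·  [on edge]
    (0,5)@(1, 11): e=[0,121,-77] → ·  [on edge]
  covered (7 px):
    · · · · · █ █ · · · ·
    · · · · █ █ █ █ █ · ·
    · · · · · · · · · · ·
    · · · · · · · · · · ·
    · · · · · · · · · · ·
    · · · · · · · · · · ·
    · · · · · · · · · · ·
T1:
  2·area = 4
  edge (22, 0)→(18, 6): d=(-4,6) right/bottom  bias=-1
  edge (18, 6)→(20, 2): d=(2,-4) top-left  bias=+0
  edge (20, 2)→(22, 0): d=(2,-2) top-left  bias=+0
    (10,0)@(21, 1): e=[2,2,0] → █  [on edge]
    (9,1)@(19, 3): e=[6,-2,0] → ·  [on edge]
    (10,1)@(21, 3): e=[-6,6,4] → ·
    (8,2)@(17, 5): e=[10,-6,0] → ·  [on edge]
    (7,3)@(15, 7): e=[14,-10,0] → ·  [on edge]
    (6,4)@(13, 9): e=[18,-14,0] → ·  [on edge]
    (5,5)@(11, 11): e=[22,-18,0] → ·  [on edge]
    (4,6)@(9, 13): e=[26,-22,0] → ·  [on edge]
  covered (1 px):
    · · · · · · · · · · █
    · · · · · · · · · · ·
    · · · · · · · · · · ·
    · · · · · · · · · · ·
    · · · · · · · · · · ·
    · · · · · · · · · · ·
    · · · · · · · · · · ·
T2:
  2·area = 40  (B↔C swapped to make it positive)
  edge (9, 3)→(14, 10): d=(5,7) right/bottom  bias=-1
  edge (14, 10)→(4, 4): d=(-10,-6) top-left  bias=+0
  edge (4, 4)→(9, 3): d=(5,-1) top-left  bias=+0
    (9,0)@(19, 1): e=[-80,120,0] → ·  [on edge]
    (4,1)@(9, 3): e=[0,40,0] → ·  [on edge]
    (3,2)@(7, 5): e=[24,8,8] → █
    (4,2)@(9, 5): e=[10,20,10] → █
    (5,2)@(11, 5): e=[-4,32,12] → ·
    (3,3)@(7, 7): e=[34,-12,18] → ·
    (4,3)@(9, 7): e=[20,0,20] → █  [on edge]
    (5,3)@(11, 7): e=[6,12,22] → █
    (6,3)@(13, 7): e=[-8,24,24] → ·
    (4,4)@(9, 9): e=[30,-20,30] → ·
    (5,4)@(11, 9): e=[16,-8,32] → ·
    (6,4)@(13, 9): e=[2,4,34] → █
    (9,6)@(19, 13): e=[-20,0,60] → ·  [on edge]
  covered (5 px):
    · · · · · · · · · · ·
    · · · · · · · · · · ·
    · · · █ █ · · · · · ·
    · · · · █ █ · · · · ·
    · · · · · · █ · · · ·
    · · · · · · · · · · ·
    · · · · · · · · · · ·
T3:
  2·area = 24
  edge (10, 10)→(6, 8): d=(-4,-2) top-left  bias=+0
  edge (6, 8)→(18, 8): d=(12,0) top-left  bias=+0
  edge (18, 8)→(10, 10): d=(-8,2) right/bottom  bias=-1
    (4,4)@(9, 9): e=[2,12,10] → █
    (5,4)@(11, 9): e=[6,12,6] → █
    (6,4)@(13, 9): e=[10,12,2] → █
    (7,4)@(15, 9): e=[14,12,-2] → ·
    (4,5)@(9, 11): e=[-6,36,-6] → ·
    (5,5)@(11, 11): e=[-2,36,-10] → ·
    (6,5)@(13, 11): e=[2,36,-14] → ·
  covered (3 px):
    · · · · · · · · · · ·
    · · · · · · · · · · ·
    · · · · · · · · · · ·
    · · · · · · · · · · ·
    · · · · █ █ █ · · · ·
    · · · · · · · · · · ·
    · · · · · · · · · · ·
T4:
  2·area = 16
  edge (12, 4)→(14, 10): d=(2,6) right/bottom  bias=-1
  edge (14, 10)→(10, 6): d=(-4,-4) top-left  bias=+0
  edge (10, 6)→(12, 4): d=(2,-2) top-left  bias=+0
    (2,0)@(5, 1): e=[36,0,-20] → ·  [on edge]
    (5,0)@(11, 1): e=[0,24,-8] → ·  [on edge]
    (7,0)@(15, 1): e=[-24,40,0] → ·  [on edge]
    (3,1)@(7, 3): e=[28,0,-12] → ·  [on edge]
    (6,1)@(13, 3): e=[-8,24,0] → ·  [on edge]
    (4,2)@(9, 5): e=[20,0,-4] → ·  [on edge]
    (5,2)@(11, 5): e=[8,8,0] → █  [on edge]
    (6,2)@(13, 5): e=[-4,16,4] → ·
    (4,3)@(9, 7): e=[24,-8,0] → ·  [on edge]
    (5,3)@(11, 7): e=[12,0,4] → █  [on edge]
    (6,3)@(13, 7): e=[0,8,8] → ·  [on edge]
    (3,4)@(7, 9): e=[40,-24,0] → ·  [on edge]
    (6,4)@(13, 9): e=[4,0,12] → █  [on edge]
    (2,5)@(5, 11): e=[56,-40,0] → ·  [on edge]
    (7,5)@(15, 11): e=[-4,0,20] → ·  [on edge]
    (1,6)@(3, 13): e=[72,-56,0] → ·  [on edge]
    (7,6)@(15, 13): e=[0,-8,24] → ·  [on edge]
    (8,6)@(17, 13): e=[-12,0,28] → ·  [on edge]
  covered (3 px):
    · · · · · · · · · · ·
    · · · · · · · · · · ·
    · · · · · █ · · · · ·
    · · · · · █ · · · · ·
    · · · · · · █ · · · ·
    · · · · · · · · · · ·
    · · · · · · · · · · ·

Final: [8,0,8]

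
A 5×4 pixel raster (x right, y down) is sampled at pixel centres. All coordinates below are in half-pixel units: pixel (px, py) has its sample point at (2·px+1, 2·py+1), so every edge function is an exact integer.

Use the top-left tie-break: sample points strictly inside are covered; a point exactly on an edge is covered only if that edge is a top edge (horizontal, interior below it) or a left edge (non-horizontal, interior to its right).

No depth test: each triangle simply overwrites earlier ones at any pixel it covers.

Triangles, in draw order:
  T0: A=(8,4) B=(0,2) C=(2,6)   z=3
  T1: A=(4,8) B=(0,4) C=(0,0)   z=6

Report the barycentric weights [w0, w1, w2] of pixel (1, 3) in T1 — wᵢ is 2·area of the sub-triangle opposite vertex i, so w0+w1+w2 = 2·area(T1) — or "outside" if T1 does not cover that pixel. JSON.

T0:
  2·area = 28  (B↔C swapped to make it positive)
  edge (8, 4)→(2, 6): d=(-6,2) right/bottom  bias=-1
  edge (2, 6)→(0, 2): d=(-2,-4) top-left  bias=+0
  edge (0, 2)→(8, 4): d=(8,2) right/bottom  bias=-1
    (0,1)@(1, 3): e=[20,2,6] → █
    (1,1)@(3, 3): e=[16,10,2] → █
    (2,1)@(5, 3): e=[12,18,-2] → ·
    (0,2)@(1, 5): e=[8,-2,22] → ·
    (1,2)@(3, 5): e=[4,6,18] → █
    (2,2)@(5, 5): e=[0,14,14] → ·  [on edge]
    (1,3)@(3, 7): e=[-8,2,34] → ·
  covered (3 px):
    · · · · ·
    █ █ · · ·
    · █ · · ·
    · · · · ·
T1:
  2·area = 16
  edge (4, 8)→(0, 4): d=(-4,-4) top-left  bias=+0
  edge (0, 4)→(0, 0): d=(0,-4) top-left  bias=+0
  edge (0, 0)→(4, 8): d=(4,8) right/bottom  bias=-1
    (0,1)@(1, 3): e=[8,4,4] → █
    (1,1)@(3, 3): e=[16,12,-12] → ·
    (0,2)@(1, 5): e=[0,4,12] → █  [on edge]
    (1,2)@(3, 5): e=[8,12,-4] → ·
    (0,3)@(1, 7): e=[-8,4,20] → ·
    (1,3)@(3, 7): e=[0,12,4] → █  [on edge]
    (2,3)@(5, 7): e=[8,20,-12] → ·
  covered (3 px):
    · · · · ·
    █ · · · ·
    █ · · · ·
    · █ · · ·

Final: [12,4,0]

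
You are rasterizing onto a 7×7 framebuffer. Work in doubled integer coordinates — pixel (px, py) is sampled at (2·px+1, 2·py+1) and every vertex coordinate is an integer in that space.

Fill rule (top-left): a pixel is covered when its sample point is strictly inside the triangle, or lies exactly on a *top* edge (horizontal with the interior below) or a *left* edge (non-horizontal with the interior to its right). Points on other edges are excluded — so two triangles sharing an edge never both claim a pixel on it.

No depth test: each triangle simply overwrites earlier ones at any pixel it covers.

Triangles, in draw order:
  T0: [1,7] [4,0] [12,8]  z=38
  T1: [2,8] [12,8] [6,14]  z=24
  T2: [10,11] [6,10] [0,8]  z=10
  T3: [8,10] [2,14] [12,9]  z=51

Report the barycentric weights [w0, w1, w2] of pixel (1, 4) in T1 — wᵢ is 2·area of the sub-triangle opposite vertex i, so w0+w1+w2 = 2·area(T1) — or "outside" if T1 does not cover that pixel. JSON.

T0:
  2·area = 80
  edge (1, 7)→(4, 0): d=(3,-7) top-left  bias=+0
  edge (4, 0)→(12, 8): d=(8,8) right/bottom  bias=-1
  edge (12, 8)→(1, 7): d=(-11,-1) top-left  bias=+0
    (2,0)@(5, 1): e=[10,0,70] → ·  [on edge]
    (1,1)@(3, 3): e=[2,32,46] → █
    (2,1)@(5, 3): e=[16,16,48] → █
    (3,1)@(7, 3): e=[30,0,50] → ·  [on edge]
    (1,2)@(3, 5): e=[8,48,24] → █
    (3,2)@(7, 5): e=[36,16,28] → █
    (4,2)@(9, 5): e=[50,0,30] → ·  [on edge]
    (0,3)@(1, 7): e=[0,80,0] → █  [on edge]
    (4,3)@(9, 7): e=[56,16,8] → █
    (5,3)@(11, 7): e=[70,0,10] → ·  [on edge]
    (0,4)@(1, 9): e=[6,96,-22] → ·
    (1,4)@(3, 9): e=[20,80,-20] → ·
    (6,4)@(13, 9): e=[90,0,-10] → ·  [on edge]
  covered (10 px):
    · · · · · · ·
    · █ █ · · · ·
    · █ █ █ · · ·
    █ █ █ █ █ · ·
    · · · · · · ·
    · · · · · · ·
    · · · · · · ·
T1:
  2·area = 60
  edge (2, 8)→(12, 8): d=(10,0) top-left  bias=+0
  edge (12, 8)→(6, 14): d=(-6,6) right/bottom  bias=-1
  edge (6, 14)→(2, 8): d=(-4,-6) top-left  bias=+0
    (6,3)@(13, 7): e=[-10,0,70] → ·  [on edge]
    (1,4)@(3, 9): e=[10,48,2] → █
    (2,4)@(5, 9): e=[10,36,14] → █
    (3,4)@(7, 9): e=[10,24,26] → █
    (4,4)@(9, 9): e=[10,12,38] → █
    (5,4)@(11, 9): e=[10,0,50] → ·  [on edge]
    (1,5)@(3, 11): e=[30,36,-6] → ·
    (2,5)@(5, 11): e=[30,24,6] → █
    (4,5)@(9, 11): e=[30,0,30] → ·  [on edge]
    (2,6)@(5, 13): e=[50,12,-2] → ·
    (3,6)@(7, 13): e=[50,0,10] → ·  [on edge]
  covered (6 px):
    · · · · · · ·
    · · · · · · ·
    · · · · · · ·
    · · · · · · ·
    · █ █ █ █ · ·
    · · █ █ · · ·
    · · · · · · ·
T2:
  2·area = 2
  edge (10, 11)→(6, 10): d=(-4,-1) top-left  bias=+0
  edge (6, 10)→(0, 8): d=(-6,-2) top-left  bias=+0
  edge (0, 8)→(10, 11): d=(10,3) right/bottom  bias=-1
    (1,4)@(3, 9): e=[1,0,1] → █  [on edge]
    (2,4)@(5, 9): e=[3,4,-5] → ·
    (1,5)@(3, 11): e=[-7,-12,21] → ·
    (4,5)@(9, 11): e=[-1,0,3] → ·  [on edge]
  covered (1 px):
    · · · · · · ·
    · · · · · · ·
    · · · · · · ·
    · · · · · · ·
    · █ · · · · ·
    · · · · · · ·
    · · · · · · ·
T3:
  2·area = 10  (B↔C swapped to make it positive)
  edge (8, 10)→(12, 9): d=(4,-1) top-left  bias=+0
  edge (12, 9)→(2, 14): d=(-10,5) right/bottom  bias=-1
  edge (2, 14)→(8, 10): d=(6,-4) top-left  bias=+0
    (3,5)@(7, 11): e=[3,5,2] → █
    (4,5)@(9, 11): e=[5,-5,10] → ·
    (3,6)@(7, 13): e=[11,-15,14] → ·
  covered (1 px):
    · · · · · · ·
    · · · · · · ·
    · · · · · · ·
    · · · · · · ·
    · · · · · · ·
    · · · █ · · ·
    · · · · · · ·

Result: [48,2,10]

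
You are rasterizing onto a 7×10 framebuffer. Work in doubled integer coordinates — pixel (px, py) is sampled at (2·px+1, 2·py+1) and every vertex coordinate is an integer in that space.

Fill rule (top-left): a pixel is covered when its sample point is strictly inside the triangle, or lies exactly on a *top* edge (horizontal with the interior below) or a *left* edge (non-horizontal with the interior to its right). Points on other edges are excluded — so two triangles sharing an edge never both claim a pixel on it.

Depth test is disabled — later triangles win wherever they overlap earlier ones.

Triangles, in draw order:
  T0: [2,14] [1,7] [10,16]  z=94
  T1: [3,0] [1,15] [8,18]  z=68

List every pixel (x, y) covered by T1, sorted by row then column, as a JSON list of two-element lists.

T0:
  2·area = 54
  edge (2, 14)→(1, 7): d=(-1,-7) top-left  bias=+0
  edge (1, 7)→(10, 16): d=(9,9) right/bottom  bias=-1
  edge (10, 16)→(2, 14): d=(-8,-2) top-left  bias=+0
    (0,3)@(1, 7): e=[0,0,54] → ·  [on edge]
    (1,4)@(3, 9): e=[12,0,42] → ·  [on edge]
    (1,5)@(3, 11): e=[10,18,26] → #
    (2,5)@(5, 11): e=[24,0,30] → ·  [on edge]
    (1,6)@(3, 13): e=[8,36,10] → #
    (2,6)@(5, 13): e=[22,18,14] → #
    (3,6)@(7, 13): e=[36,0,18] → ·  [on edge]
    (1,7)@(3, 15): e=[6,54,-6] → ·
    (2,7)@(5, 15): e=[20,36,-2] → ·
    (3,7)@(7, 15): e=[34,18,2] → #
    (4,7)@(9, 15): e=[48,0,6] → ·  [on edge]
    (3,8)@(7, 17): e=[32,36,-14] → ·
    (5,8)@(11, 17): e=[60,0,-6] → ·  [on edge]
    (6,9)@(13, 19): e=[72,0,-18] → ·  [on edge]
  covered (4 px):
    · · · · · · ·
    · · · · · · ·
    · · · · · · ·
    · · · · · · ·
    · · · · · · ·
    · # · · · · ·
    · # # · · · ·
    · · · # · · ·
    · · · · · · ·
    · · · · · · ·
T1:
  2·area = 111  (B↔C swapped to make it positive)
  edge (3, 0)→(8, 18): d=(5,18) right/bottom  bias=-1
  edge (8, 18)→(1, 15): d=(-7,-3) top-left  bias=+0
  edge (1, 15)→(3, 0): d=(2,-15) top-left  bias=+0
    (1,0)@(3, 1): e=[5,104,2] → #
    (2,0)@(5, 1): e=[-31,110,32] → ·
    (1,1)@(3, 3): e=[15,90,6] → #
    (2,1)@(5, 3): e=[-21,96,36] → ·
    (1,2)@(3, 5): e=[25,76,10] → #
    (2,2)@(5, 5): e=[-11,82,40] → ·
    (1,3)@(3, 7): e=[35,62,14] → #
    (2,3)@(5, 7): e=[-1,68,44] → ·
    (1,4)@(3, 9): e=[45,48,18] → #
    (2,4)@(5, 9): e=[9,54,48] → #
    (3,4)@(7, 9): e=[-27,60,78] → ·
    (1,5)@(3, 11): e=[55,34,22] → #
    (0,7)@(1, 15): e=[111,0,0] → #  [on edge]
  covered (15 px):
    · # · · · · ·
    · # · · · · ·
    · # · · · · ·
    · # · · · · ·
    · # # · · · ·
    · # # · · · ·
    · # # · · · ·
    # # # # · · ·
    · · · # · · ·
    · · · · · · ·

Final: [[1,0],[1,1],[1,2],[1,3],[1,4],[2,4],[1,5],[2,5],[1,6],[2,6],[0,7],[1,7],[2,7],[3,7],[3,8]]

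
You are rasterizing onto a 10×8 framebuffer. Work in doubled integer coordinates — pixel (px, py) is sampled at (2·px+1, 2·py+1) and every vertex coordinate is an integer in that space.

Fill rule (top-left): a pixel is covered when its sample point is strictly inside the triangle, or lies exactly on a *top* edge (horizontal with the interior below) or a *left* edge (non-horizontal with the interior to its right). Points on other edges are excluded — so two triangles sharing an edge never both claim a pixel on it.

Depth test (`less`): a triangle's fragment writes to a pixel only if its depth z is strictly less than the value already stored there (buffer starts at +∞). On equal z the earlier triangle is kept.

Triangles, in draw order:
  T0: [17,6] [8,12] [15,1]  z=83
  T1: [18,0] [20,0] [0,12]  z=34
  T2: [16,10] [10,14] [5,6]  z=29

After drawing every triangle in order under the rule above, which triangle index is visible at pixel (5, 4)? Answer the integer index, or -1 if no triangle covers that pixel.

T0:
  2·area = 57
  edge (17, 6)→(8, 12): d=(-9,6) right/bottom  bias=-1
  edge (8, 12)→(15, 1): d=(7,-11) top-left  bias=+0
  edge (15, 1)→(17, 6): d=(2,5) right/bottom  bias=-1
    (7,0)@(15, 1): e=[57,0,0] → .  [on edge]
    (7,1)@(15, 3): e=[39,14,4] → X
    (8,1)@(17, 3): e=[27,36,-6] → .
    (6,2)@(13, 5): e=[33,6,18] → X
    (8,2)@(17, 5): e=[9,50,-2] → .
    (6,3)@(13, 7): e=[15,20,22] → X
    (8,3)@(17, 7): e=[-9,64,2] → .
    (5,4)@(11, 9): e=[9,12,36] → X
    (6,4)@(13, 9): e=[-3,34,26] → .
    (7,4)@(15, 9): e=[-15,56,16] → .
    (4,5)@(9, 11): e=[3,4,50] → X
    (5,5)@(11, 11): e=[-9,26,40] → .
    (9,5)@(19, 11): e=[-57,114,0] → .  [on edge]
  covered (7 px):
    . . . . . . . . . .
    . . . . . . . X . .
    . . . . . . X X . .
    . . . . . . X X . .
    . . . . . X . . . .
    . . . . X . . . . .
    . . . . . . . . . .
    . . . . . . . . . .
T1:
  2·area = 24
  edge (18, 0)→(20, 0): d=(2,0) top-left  bias=+0
  edge (20, 0)→(0, 12): d=(-20,12) right/bottom  bias=-1
  edge (0, 12)→(18, 0): d=(18,-12) top-left  bias=+0
    (8,0)@(17, 1): e=[2,16,6] → X
    (9,0)@(19, 1): e=[2,-8,30] → .
    (7,1)@(15, 3): e=[6,0,18] → .  [on edge]
    (8,1)@(17, 3): e=[6,-24,42] → .
    (5,2)@(11, 5): e=[10,8,6] → X
    (6,2)@(13, 5): e=[10,-16,30] → .
    (5,3)@(11, 7): e=[14,-32,42] → .
    (2,4)@(5, 9): e=[18,0,6] → .  [on edge]
  covered (2 px):
    . . . . . . . . X .
    . . . . . . . . . .
    . . . . . X . . . .
    . . . . . . . . . .
    . . . . . . . . . .
    . . . . . . . . . .
    . . . . . . . . . .
    . . . . . . . . . .
T2:
  2·area = 68
  edge (16, 10)→(10, 14): d=(-6,4) right/bottom  bias=-1
  edge (10, 14)→(5, 6): d=(-5,-8) top-left  bias=+0
  edge (5, 6)→(16, 10): d=(11,4) right/bottom  bias=-1
    (3,3)@(7, 7): e=[54,11,3] → X
    (4,3)@(9, 7): e=[46,27,-5] → .
    (3,4)@(7, 9): e=[42,1,25] → X
    (4,4)@(9, 9): e=[34,17,17] → X
    (5,4)@(11, 9): e=[26,33,9] → X
    (6,4)@(13, 9): e=[18,49,1] → X
    (7,4)@(15, 9): e=[10,65,-7] → .
    (3,5)@(7, 11): e=[30,-9,47] → .
    (4,5)@(9, 11): e=[22,7,39] → X
    (7,5)@(15, 11): e=[-2,55,15] → .
    (4,6)@(9, 13): e=[10,-3,61] → .
    (5,6)@(11, 13): e=[2,13,53] → X
  covered (9 px):
    . . . . . . . . . .
    . . . . . . . . . .
    . . . . . . . . . .
    . . . X . . . . . .
    . . . X X X X . . .
    . . . . X X X . . .
    . . . . . X . . . .
    . . . . . . . . . .

Z-buffer (winner per pixel, '.' = empty):
  . . . . . . . . 1 .
  . . . . . . . 0 . .
  . . . . . 1 0 0 . .
  . . . 2 . . 0 0 . .
  . . . 2 2 2 2 . . .
  . . . . 2 2 2 . . .
  . . . . . 2 . . . .
  . . . . . . . . . .

Answer: 2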